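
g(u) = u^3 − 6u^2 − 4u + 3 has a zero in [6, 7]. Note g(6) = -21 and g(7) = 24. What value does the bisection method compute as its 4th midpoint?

g(6.5) = -1.875 < 0, so the root lies in [6.5, 7]
g(6.75) = 10.171875 > 0, so the root lies in [6.5, 6.75]
g(6.625) = 3.931641 > 0, so the root lies in [6.5, 6.625]
g(6.5625) = 0.9749 > 0, so the root lies in [6.5, 6.5625]

6.5625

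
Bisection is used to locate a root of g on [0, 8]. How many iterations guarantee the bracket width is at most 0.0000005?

24

Width after n steps is 8/2^n. Need 2^n ≥ 8/0.0000005 = 16000000.
2^23 = 8388608 < 16000000 ≤ 2^24 = 16777216, so n = 24.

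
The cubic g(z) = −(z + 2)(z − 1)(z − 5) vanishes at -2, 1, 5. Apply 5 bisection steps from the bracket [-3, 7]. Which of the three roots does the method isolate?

5

z = 2 gives g = 12, positive; keep [2, 7]
z = 4.5 gives g = 11.375, positive; keep [4.5, 7]
z = 5.75 gives g = -27.609375, negative; keep [4.5, 5.75]
z = 5.125 gives g = -3.6738, negative; keep [4.5, 5.125]
z = 4.8125 gives g = 4.8699, positive; keep [4.8125, 5.125]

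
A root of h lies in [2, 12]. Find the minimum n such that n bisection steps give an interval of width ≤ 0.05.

8

Width after n steps is 10/2^n. Need 2^n ≥ 10/0.05 = 200.
2^7 = 128 < 200 ≤ 2^8 = 256, so n = 8.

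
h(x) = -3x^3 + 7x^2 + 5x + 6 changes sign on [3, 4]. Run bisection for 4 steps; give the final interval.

[3.0625, 3.125]

h(3.5) = -19.375 < 0, so the root lies in [3, 3.5]
h(3.25) = -6.796875 < 0, so the root lies in [3, 3.25]
h(3.125) = -1.568359 < 0, so the root lies in [3, 3.125]
h(3.0625) = 0.7961 > 0, so the root lies in [3.0625, 3.125]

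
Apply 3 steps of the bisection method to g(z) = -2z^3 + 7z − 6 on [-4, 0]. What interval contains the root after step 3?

[-2.5, -2]

midpoint -2: g = -4 < 0 → [-4, -2]
midpoint -3: g = 27 > 0 → [-3, -2]
midpoint -2.5: g = 7.75 > 0 → [-2.5, -2]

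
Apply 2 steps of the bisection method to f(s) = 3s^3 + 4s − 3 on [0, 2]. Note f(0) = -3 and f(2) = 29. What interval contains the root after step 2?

[0.5, 1]

midpoint 1: f = 4 > 0 → [0, 1]
midpoint 0.5: f = -0.625 < 0 → [0.5, 1]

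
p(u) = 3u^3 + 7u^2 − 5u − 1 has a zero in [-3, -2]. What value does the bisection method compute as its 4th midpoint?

-2.8125

u = -2.5 gives p = 8.375, positive; keep [-3, -2.5]
u = -2.75 gives p = 3.296875, positive; keep [-3, -2.75]
u = -2.875 gives p = -0.056641, negative; keep [-2.875, -2.75]
u = -2.8125 gives p = 1.6917, positive; keep [-2.875, -2.8125]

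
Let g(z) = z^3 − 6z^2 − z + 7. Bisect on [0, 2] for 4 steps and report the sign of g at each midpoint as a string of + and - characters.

z = 1 gives g = 1, positive; keep [1, 2]
z = 1.5 gives g = -4.625, negative; keep [1, 1.5]
z = 1.25 gives g = -1.671875, negative; keep [1, 1.25]
z = 1.125 gives g = -0.2949, negative; keep [1, 1.125]

+---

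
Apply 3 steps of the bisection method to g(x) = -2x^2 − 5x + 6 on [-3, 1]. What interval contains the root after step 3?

[0.5, 1]

midpoint -1: g = 9 > 0 → [-1, 1]
midpoint 0: g = 6 > 0 → [0, 1]
midpoint 0.5: g = 3 > 0 → [0.5, 1]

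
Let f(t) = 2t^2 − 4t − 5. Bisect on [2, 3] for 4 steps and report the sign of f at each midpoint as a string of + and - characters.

t = 2.5 gives f = -2.5, negative; keep [2.5, 3]
t = 2.75 gives f = -0.875, negative; keep [2.75, 3]
t = 2.875 gives f = 0.03125, positive; keep [2.75, 2.875]
t = 2.8125 gives f = -0.4297, negative; keep [2.8125, 2.875]

--+-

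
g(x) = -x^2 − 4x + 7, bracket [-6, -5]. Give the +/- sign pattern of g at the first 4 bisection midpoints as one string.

-+-+

m = -5.5, g(m) = -1.25 (−); new bracket [-5.5, -5]
m = -5.25, g(m) = 0.4375 (+); new bracket [-5.5, -5.25]
m = -5.375, g(m) = -0.390625 (−); new bracket [-5.375, -5.25]
m = -5.3125, g(m) = 0.0273 (+); new bracket [-5.375, -5.3125]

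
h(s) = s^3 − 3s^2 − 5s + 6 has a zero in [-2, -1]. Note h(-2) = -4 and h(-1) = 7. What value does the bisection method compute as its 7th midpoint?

-1.7578125

s = -1.5 gives h = 3.375, positive; keep [-2, -1.5]
s = -1.75 gives h = 0.203125, positive; keep [-2, -1.75]
s = -1.875 gives h = -1.763672, negative; keep [-1.875, -1.75]
s = -1.8125 gives h = -0.7473, negative; keep [-1.8125, -1.75]
s = -1.78125 gives h = -0.2639, negative; keep [-1.78125, -1.75]
s = -1.765625 gives h = -0.0284, negative; keep [-1.765625, -1.75]
s = -1.7578125 gives h = 0.0879, positive; keep [-1.765625, -1.7578125]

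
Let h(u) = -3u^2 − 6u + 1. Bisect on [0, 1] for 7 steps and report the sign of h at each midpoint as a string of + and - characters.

--+--++

midpoint 0.5: h = -2.75 < 0 → [0, 0.5]
midpoint 0.25: h = -0.6875 < 0 → [0, 0.25]
midpoint 0.125: h = 0.203125 > 0 → [0.125, 0.25]
midpoint 0.1875: h = -0.2305 < 0 → [0.125, 0.1875]
midpoint 0.15625: h = -0.0107 < 0 → [0.125, 0.15625]
midpoint 0.140625: h = 0.0969 > 0 → [0.140625, 0.15625]
midpoint 0.1484375: h = 0.0433 > 0 → [0.1484375, 0.15625]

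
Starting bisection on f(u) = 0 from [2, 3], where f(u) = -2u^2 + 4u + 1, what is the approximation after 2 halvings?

2.25

f(2.5) = -1.5 < 0, so the root lies in [2, 2.5]
f(2.25) = -0.125 < 0, so the root lies in [2, 2.25]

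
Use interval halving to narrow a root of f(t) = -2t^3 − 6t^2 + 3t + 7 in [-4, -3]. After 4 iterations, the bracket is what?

f(-3.5) = 8.75 > 0, so the root lies in [-3.5, -3]
f(-3.25) = 2.53125 > 0, so the root lies in [-3.25, -3]
f(-3.125) = 0.066406 > 0, so the root lies in [-3.125, -3]
f(-3.0625) = -1.0151 < 0, so the root lies in [-3.125, -3.0625]

[-3.125, -3.0625]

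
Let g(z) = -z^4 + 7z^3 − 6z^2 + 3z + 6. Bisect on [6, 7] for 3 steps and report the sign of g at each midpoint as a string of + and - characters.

m = 6.5, g(m) = -90.6875 (−); new bracket [6, 6.5]
m = 6.25, g(m) = -26.519531 (−); new bracket [6, 6.25]
m = 6.125, g(m) = 0.341553 (+); new bracket [6.125, 6.25]

--+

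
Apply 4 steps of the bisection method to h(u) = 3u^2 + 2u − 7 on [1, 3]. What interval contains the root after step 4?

[1.125, 1.25]

m = 2, h(m) = 9 (+); new bracket [1, 2]
m = 1.5, h(m) = 2.75 (+); new bracket [1, 1.5]
m = 1.25, h(m) = 0.1875 (+); new bracket [1, 1.25]
m = 1.125, h(m) = -0.9531 (−); new bracket [1.125, 1.25]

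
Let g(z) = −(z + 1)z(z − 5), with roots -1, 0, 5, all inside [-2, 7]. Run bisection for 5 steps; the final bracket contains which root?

5

z = 2.5 gives g = 21.875, positive; keep [2.5, 7]
z = 4.75 gives g = 6.828125, positive; keep [4.75, 7]
z = 5.875 gives g = -35.341797, negative; keep [4.75, 5.875]
z = 5.3125 gives g = -10.4797, negative; keep [4.75, 5.3125]
z = 5.03125 gives g = -0.9483, negative; keep [4.75, 5.03125]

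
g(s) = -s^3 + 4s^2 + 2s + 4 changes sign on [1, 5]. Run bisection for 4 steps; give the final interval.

[4.5, 4.75]

g(3) = 19 > 0, so the root lies in [3, 5]
g(4) = 12 > 0, so the root lies in [4, 5]
g(4.5) = 2.875 > 0, so the root lies in [4.5, 5]
g(4.75) = -3.4219 < 0, so the root lies in [4.5, 4.75]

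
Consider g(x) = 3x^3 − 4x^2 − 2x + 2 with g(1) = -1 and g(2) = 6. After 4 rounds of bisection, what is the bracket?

[1.4375, 1.5]

g(1.5) = 0.125 > 0, so the root lies in [1, 1.5]
g(1.25) = -0.890625 < 0, so the root lies in [1.25, 1.5]
g(1.375) = -0.513672 < 0, so the root lies in [1.375, 1.5]
g(1.4375) = -0.2292 < 0, so the root lies in [1.4375, 1.5]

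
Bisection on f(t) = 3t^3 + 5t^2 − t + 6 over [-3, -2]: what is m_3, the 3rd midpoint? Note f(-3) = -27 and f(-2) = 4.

m = -2.5, f(m) = -7.125 (−); new bracket [-2.5, -2]
m = -2.25, f(m) = -0.609375 (−); new bracket [-2.25, -2]
m = -2.125, f(m) = 1.916016 (+); new bracket [-2.25, -2.125]

-2.125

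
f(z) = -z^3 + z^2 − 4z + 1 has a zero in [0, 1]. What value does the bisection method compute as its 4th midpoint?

midpoint 0.5: f = -0.875 < 0 → [0, 0.5]
midpoint 0.25: f = 0.046875 > 0 → [0.25, 0.5]
midpoint 0.375: f = -0.412109 < 0 → [0.25, 0.375]
midpoint 0.3125: f = -0.1829 < 0 → [0.25, 0.3125]

0.3125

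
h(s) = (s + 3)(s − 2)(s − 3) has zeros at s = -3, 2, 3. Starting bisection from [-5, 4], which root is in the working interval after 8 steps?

s = -0.5 gives h = 21.875, positive; keep [-5, -0.5]
s = -2.75 gives h = 6.828125, positive; keep [-5, -2.75]
s = -3.875 gives h = -35.341797, negative; keep [-3.875, -2.75]
s = -3.3125 gives h = -10.4797, negative; keep [-3.3125, -2.75]
s = -3.03125 gives h = -0.9483, negative; keep [-3.03125, -2.75]
s = -2.890625 gives h = 3.151, positive; keep [-3.03125, -2.890625]
s = -2.9609375 gives h = 1.1551, positive; keep [-3.03125, -2.9609375]
s = -2.99609375 gives h = 0.117, positive; keep [-3.03125, -2.99609375]

-3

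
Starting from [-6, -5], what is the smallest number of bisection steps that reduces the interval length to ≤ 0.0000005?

21

Width after n steps is 1/2^n. Need 2^n ≥ 1/0.0000005 = 2000000.
2^20 = 1048576 < 2000000 ≤ 2^21 = 2097152, so n = 21.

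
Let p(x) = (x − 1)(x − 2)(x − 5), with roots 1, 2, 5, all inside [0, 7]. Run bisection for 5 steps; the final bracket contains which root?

x = 3.5 gives p = -5.625, negative; keep [3.5, 7]
x = 5.25 gives p = 3.453125, positive; keep [3.5, 5.25]
x = 4.375 gives p = -5.009766, negative; keep [4.375, 5.25]
x = 4.8125 gives p = -2.0105, negative; keep [4.8125, 5.25]
x = 5.03125 gives p = 0.3819, positive; keep [4.8125, 5.03125]

5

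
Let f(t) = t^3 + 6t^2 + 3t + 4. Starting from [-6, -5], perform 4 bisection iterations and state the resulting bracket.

[-5.625, -5.5625]

midpoint -5.5: f = 2.625 > 0 → [-6, -5.5]
midpoint -5.75: f = -4.984375 < 0 → [-5.75, -5.5]
midpoint -5.625: f = -1.009766 < 0 → [-5.625, -5.5]
midpoint -5.5625: f = 0.8494 > 0 → [-5.625, -5.5625]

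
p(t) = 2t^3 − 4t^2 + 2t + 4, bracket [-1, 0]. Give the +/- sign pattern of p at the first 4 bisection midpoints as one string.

t = -0.5 gives p = 1.75, positive; keep [-1, -0.5]
t = -0.75 gives p = -0.59375, negative; keep [-0.75, -0.5]
t = -0.625 gives p = 0.699219, positive; keep [-0.75, -0.625]
t = -0.6875 gives p = 0.0845, positive; keep [-0.75, -0.6875]

+-++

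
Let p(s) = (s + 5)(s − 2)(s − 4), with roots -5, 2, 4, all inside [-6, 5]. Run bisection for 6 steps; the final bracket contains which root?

p(-0.5) = 50.625 > 0, so the root lies in [-6, -0.5]
p(-3.25) = 66.609375 > 0, so the root lies in [-6, -3.25]
p(-4.625) = 21.427734 > 0, so the root lies in [-6, -4.625]
p(-5.3125) = -21.2805 < 0, so the root lies in [-5.3125, -4.625]
p(-4.96875) = 1.9532 > 0, so the root lies in [-5.3125, -4.96875]
p(-5.140625) = -9.1786 < 0, so the root lies in [-5.140625, -4.96875]

-5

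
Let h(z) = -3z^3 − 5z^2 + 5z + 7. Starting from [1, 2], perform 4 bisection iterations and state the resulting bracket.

m = 1.5, h(m) = -6.875 (−); new bracket [1, 1.5]
m = 1.25, h(m) = -0.421875 (−); new bracket [1, 1.25]
m = 1.125, h(m) = 2.025391 (+); new bracket [1.125, 1.25]
m = 1.1875, h(m) = 0.863 (+); new bracket [1.1875, 1.25]

[1.1875, 1.25]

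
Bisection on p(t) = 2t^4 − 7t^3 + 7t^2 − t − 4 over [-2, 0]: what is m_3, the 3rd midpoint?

midpoint -1: p = 13 > 0 → [-1, 0]
midpoint -0.5: p = -0.75 < 0 → [-1, -0.5]
midpoint -0.75: p = 4.273438 > 0 → [-0.75, -0.5]

-0.75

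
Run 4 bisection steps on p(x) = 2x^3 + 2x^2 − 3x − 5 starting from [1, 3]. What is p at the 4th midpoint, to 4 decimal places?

x = 2 gives p = 13, positive; keep [1, 2]
x = 1.5 gives p = 1.75, positive; keep [1, 1.5]
x = 1.25 gives p = -1.71875, negative; keep [1.25, 1.5]
x = 1.375 gives p = -0.1445, negative; keep [1.375, 1.5]

-0.1445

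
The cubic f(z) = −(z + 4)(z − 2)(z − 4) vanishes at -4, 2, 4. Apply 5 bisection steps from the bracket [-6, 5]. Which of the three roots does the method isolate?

z = -0.5 gives f = -39.375, negative; keep [-6, -0.5]
z = -3.25 gives f = -28.546875, negative; keep [-6, -3.25]
z = -4.625 gives f = 35.712891, positive; keep [-4.625, -3.25]
z = -3.9375 gives f = -2.9456, negative; keep [-4.625, -3.9375]
z = -4.28125 gives f = 14.6297, positive; keep [-4.28125, -3.9375]

-4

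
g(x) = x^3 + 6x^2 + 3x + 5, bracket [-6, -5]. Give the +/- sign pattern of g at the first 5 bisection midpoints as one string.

+--++

midpoint -5.5: g = 3.625 > 0 → [-6, -5.5]
midpoint -5.75: g = -3.984375 < 0 → [-5.75, -5.5]
midpoint -5.625: g = -0.009766 < 0 → [-5.625, -5.5]
midpoint -5.5625: g = 1.8494 > 0 → [-5.625, -5.5625]
midpoint -5.59375: g = 0.9303 > 0 → [-5.625, -5.59375]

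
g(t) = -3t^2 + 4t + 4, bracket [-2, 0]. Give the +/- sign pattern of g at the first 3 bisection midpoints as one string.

-+-

t = -1 gives g = -3, negative; keep [-1, 0]
t = -0.5 gives g = 1.25, positive; keep [-1, -0.5]
t = -0.75 gives g = -0.6875, negative; keep [-0.75, -0.5]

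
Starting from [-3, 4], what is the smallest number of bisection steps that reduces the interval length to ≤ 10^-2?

10

Width after n steps is 7/2^n. Need 2^n ≥ 7/10^-2 = 700.
2^9 = 512 < 700 ≤ 2^10 = 1024, so n = 10.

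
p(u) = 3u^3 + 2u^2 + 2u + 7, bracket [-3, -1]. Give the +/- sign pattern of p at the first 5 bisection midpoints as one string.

midpoint -2: p = -13 < 0 → [-2, -1]
midpoint -1.5: p = -1.625 < 0 → [-1.5, -1]
midpoint -1.25: p = 1.765625 > 0 → [-1.5, -1.25]
midpoint -1.375: p = 0.2324 > 0 → [-1.5, -1.375]
midpoint -1.4375: p = -0.6536 < 0 → [-1.4375, -1.375]

--++-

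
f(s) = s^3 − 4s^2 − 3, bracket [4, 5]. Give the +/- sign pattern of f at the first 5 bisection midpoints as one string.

f(4.5) = 7.125 > 0, so the root lies in [4, 4.5]
f(4.25) = 1.515625 > 0, so the root lies in [4, 4.25]
f(4.125) = -0.873047 < 0, so the root lies in [4.125, 4.25]
f(4.1875) = 0.2878 > 0, so the root lies in [4.125, 4.1875]
f(4.15625) = -0.3009 < 0, so the root lies in [4.15625, 4.1875]

++-+-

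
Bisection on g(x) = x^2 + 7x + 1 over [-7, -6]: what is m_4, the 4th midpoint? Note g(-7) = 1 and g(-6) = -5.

m = -6.5, g(m) = -2.25 (−); new bracket [-7, -6.5]
m = -6.75, g(m) = -0.6875 (−); new bracket [-7, -6.75]
m = -6.875, g(m) = 0.140625 (+); new bracket [-6.875, -6.75]
m = -6.8125, g(m) = -0.2773 (−); new bracket [-6.875, -6.8125]

-6.8125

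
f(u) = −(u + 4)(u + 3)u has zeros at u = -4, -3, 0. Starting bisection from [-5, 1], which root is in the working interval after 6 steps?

midpoint -2: f = 4 > 0 → [-2, 1]
midpoint -0.5: f = 4.375 > 0 → [-0.5, 1]
midpoint 0.25: f = -3.453125 < 0 → [-0.5, 0.25]
midpoint -0.125: f = 1.3926 > 0 → [-0.125, 0.25]
midpoint 0.0625: f = -0.7776 < 0 → [-0.125, 0.0625]
midpoint -0.03125: f = 0.3682 > 0 → [-0.03125, 0.0625]

0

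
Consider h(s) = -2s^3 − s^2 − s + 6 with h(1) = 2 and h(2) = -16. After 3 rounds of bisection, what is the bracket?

[1.125, 1.25]

midpoint 1.5: h = -4.5 < 0 → [1, 1.5]
midpoint 1.25: h = -0.71875 < 0 → [1, 1.25]
midpoint 1.125: h = 0.761719 > 0 → [1.125, 1.25]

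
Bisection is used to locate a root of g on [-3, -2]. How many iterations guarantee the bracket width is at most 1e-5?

Width after n steps is 1/2^n. Need 2^n ≥ 1/1e-5 = 100000.
2^16 = 65536 < 100000 ≤ 2^17 = 131072, so n = 17.

17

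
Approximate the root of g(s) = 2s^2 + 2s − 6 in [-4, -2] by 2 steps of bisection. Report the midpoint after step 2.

g(-3) = 6 > 0, so the root lies in [-3, -2]
g(-2.5) = 1.5 > 0, so the root lies in [-2.5, -2]

-2.5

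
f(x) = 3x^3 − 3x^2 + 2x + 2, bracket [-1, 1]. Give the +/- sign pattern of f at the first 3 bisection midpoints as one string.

+-+

f(0) = 2 > 0, so the root lies in [-1, 0]
f(-0.5) = -0.125 < 0, so the root lies in [-0.5, 0]
f(-0.25) = 1.265625 > 0, so the root lies in [-0.5, -0.25]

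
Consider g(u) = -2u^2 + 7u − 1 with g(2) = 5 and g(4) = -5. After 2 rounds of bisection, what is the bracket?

m = 3, g(m) = 2 (+); new bracket [3, 4]
m = 3.5, g(m) = -1 (−); new bracket [3, 3.5]

[3, 3.5]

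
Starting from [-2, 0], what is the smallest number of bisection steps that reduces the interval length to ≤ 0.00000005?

Width after n steps is 2/2^n. Need 2^n ≥ 2/0.00000005 = 40000000.
2^25 = 33554432 < 40000000 ≤ 2^26 = 67108864, so n = 26.

26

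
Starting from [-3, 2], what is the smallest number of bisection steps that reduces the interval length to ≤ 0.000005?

Width after n steps is 5/2^n. Need 2^n ≥ 5/0.000005 = 1000000.
2^19 = 524288 < 1000000 ≤ 2^20 = 1048576, so n = 20.

20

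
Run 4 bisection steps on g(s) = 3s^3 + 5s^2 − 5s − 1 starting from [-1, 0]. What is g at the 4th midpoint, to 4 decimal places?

m = -0.5, g(m) = 2.375 (+); new bracket [-0.5, 0]
m = -0.25, g(m) = 0.515625 (+); new bracket [-0.25, 0]
m = -0.125, g(m) = -0.302734 (−); new bracket [-0.25, -0.125]
m = -0.1875, g(m) = 0.0935 (+); new bracket [-0.1875, -0.125]

0.0935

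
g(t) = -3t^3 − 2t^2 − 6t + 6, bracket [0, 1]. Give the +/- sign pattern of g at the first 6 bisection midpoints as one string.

+-+-++

m = 0.5, g(m) = 2.125 (+); new bracket [0.5, 1]
m = 0.75, g(m) = -0.890625 (−); new bracket [0.5, 0.75]
m = 0.625, g(m) = 0.736328 (+); new bracket [0.625, 0.75]
m = 0.6875, g(m) = -0.0452 (−); new bracket [0.625, 0.6875]
m = 0.65625, g(m) = 0.3533 (+); new bracket [0.65625, 0.6875]
m = 0.671875, g(m) = 0.156 (+); new bracket [0.671875, 0.6875]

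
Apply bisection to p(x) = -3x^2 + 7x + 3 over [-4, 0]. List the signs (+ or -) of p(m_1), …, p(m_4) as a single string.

---+

midpoint -2: p = -23 < 0 → [-2, 0]
midpoint -1: p = -7 < 0 → [-1, 0]
midpoint -0.5: p = -1.25 < 0 → [-0.5, 0]
midpoint -0.25: p = 1.0625 > 0 → [-0.5, -0.25]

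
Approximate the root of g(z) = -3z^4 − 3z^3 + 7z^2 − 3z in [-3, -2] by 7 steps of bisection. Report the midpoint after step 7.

g(-2.5) = -19.0625 < 0, so the root lies in [-2.5, -2]
g(-2.25) = -0.527344 < 0, so the root lies in [-2.25, -2]
g(-2.125) = 5.598877 > 0, so the root lies in [-2.25, -2.125]
g(-2.1875) = 2.768 > 0, so the root lies in [-2.25, -2.1875]
g(-2.21875) = 1.1805 > 0, so the root lies in [-2.25, -2.21875]
g(-2.234375) = 0.3419 > 0, so the root lies in [-2.25, -2.234375]
g(-2.2421875) = -0.0888 < 0, so the root lies in [-2.2421875, -2.234375]

-2.2421875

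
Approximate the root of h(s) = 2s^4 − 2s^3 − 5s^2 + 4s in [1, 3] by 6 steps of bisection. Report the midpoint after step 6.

s = 2 gives h = 4, positive; keep [1, 2]
s = 1.5 gives h = -1.875, negative; keep [1.5, 2]
s = 1.75 gives h = -0.273438, negative; keep [1.75, 2]
s = 1.875 gives h = 1.4575, positive; keep [1.75, 1.875]
s = 1.8125 gives h = 0.5, positive; keep [1.75, 1.8125]
s = 1.78125 gives h = 0.0914, positive; keep [1.75, 1.78125]

1.78125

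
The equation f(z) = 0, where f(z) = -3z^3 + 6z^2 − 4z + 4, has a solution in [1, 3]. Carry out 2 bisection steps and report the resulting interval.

z = 2 gives f = -4, negative; keep [1, 2]
z = 1.5 gives f = 1.375, positive; keep [1.5, 2]

[1.5, 2]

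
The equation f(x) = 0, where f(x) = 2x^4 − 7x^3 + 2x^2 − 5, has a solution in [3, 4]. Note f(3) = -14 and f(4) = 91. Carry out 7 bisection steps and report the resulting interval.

f(3.5) = 19.5 > 0, so the root lies in [3, 3.5]
f(3.25) = -1.039062 < 0, so the root lies in [3.25, 3.5]
f(3.375) = 8.17041 > 0, so the root lies in [3.25, 3.375]
f(3.3125) = 3.3152 > 0, so the root lies in [3.25, 3.3125]
f(3.28125) = 1.0772 > 0, so the root lies in [3.25, 3.28125]
f(3.265625) = 0.0041 > 0, so the root lies in [3.25, 3.265625]
f(3.2578125) = -0.5212 < 0, so the root lies in [3.2578125, 3.265625]

[3.2578125, 3.265625]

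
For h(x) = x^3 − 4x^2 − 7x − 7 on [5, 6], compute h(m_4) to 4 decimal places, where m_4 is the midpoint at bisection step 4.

2.4084

midpoint 5.5: h = -0.125 < 0 → [5.5, 6]
midpoint 5.75: h = 10.609375 > 0 → [5.5, 5.75]
midpoint 5.625: h = 5.041016 > 0 → [5.5, 5.625]
midpoint 5.5625: h = 2.4084 > 0 → [5.5, 5.5625]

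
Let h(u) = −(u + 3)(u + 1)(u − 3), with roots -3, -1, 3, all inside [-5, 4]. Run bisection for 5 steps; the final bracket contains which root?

midpoint -0.5: h = 4.375 > 0 → [-0.5, 4]
midpoint 1.75: h = 16.328125 > 0 → [1.75, 4]
midpoint 2.875: h = 2.845703 > 0 → [2.875, 4]
midpoint 3.4375: h = -12.4978 < 0 → [2.875, 3.4375]
midpoint 3.15625: h = -3.998 < 0 → [2.875, 3.15625]

3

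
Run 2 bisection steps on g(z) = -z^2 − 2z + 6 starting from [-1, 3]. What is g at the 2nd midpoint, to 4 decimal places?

-2.0000

midpoint 1: g = 3 > 0 → [1, 3]
midpoint 2: g = -2 < 0 → [1, 2]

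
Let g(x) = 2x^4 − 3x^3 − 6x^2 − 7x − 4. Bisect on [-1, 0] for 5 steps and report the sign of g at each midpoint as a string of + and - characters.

m = -0.5, g(m) = -1.5 (−); new bracket [-1, -0.5]
m = -0.75, g(m) = -0.226562 (−); new bracket [-1, -0.75]
m = -0.875, g(m) = 0.713379 (+); new bracket [-0.875, -0.75]
m = -0.8125, g(m) = 0.2073 (+); new bracket [-0.8125, -0.75]
m = -0.78125, g(m) = -0.0178 (−); new bracket [-0.8125, -0.78125]

--++-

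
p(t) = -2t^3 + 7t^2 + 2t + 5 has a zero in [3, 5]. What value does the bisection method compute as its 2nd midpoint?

3.5

m = 4, p(m) = -3 (−); new bracket [3, 4]
m = 3.5, p(m) = 12 (+); new bracket [3.5, 4]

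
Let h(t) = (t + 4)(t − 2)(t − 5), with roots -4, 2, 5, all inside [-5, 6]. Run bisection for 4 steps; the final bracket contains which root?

-4

h(0.5) = 30.375 > 0, so the root lies in [-5, 0.5]
h(-2.25) = 53.921875 > 0, so the root lies in [-5, -2.25]
h(-3.625) = 18.193359 > 0, so the root lies in [-5, -3.625]
h(-4.3125) = -18.3704 < 0, so the root lies in [-4.3125, -3.625]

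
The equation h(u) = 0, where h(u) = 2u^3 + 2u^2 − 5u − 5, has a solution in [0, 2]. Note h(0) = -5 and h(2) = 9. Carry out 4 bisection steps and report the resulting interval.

h(1) = -6 < 0, so the root lies in [1, 2]
h(1.5) = -1.25 < 0, so the root lies in [1.5, 2]
h(1.75) = 3.09375 > 0, so the root lies in [1.5, 1.75]
h(1.625) = 0.7383 > 0, so the root lies in [1.5, 1.625]

[1.5, 1.625]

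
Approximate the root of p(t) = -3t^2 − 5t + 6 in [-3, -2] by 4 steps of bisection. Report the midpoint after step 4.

-2.4375

p(-2.5) = -0.25 < 0, so the root lies in [-2.5, -2]
p(-2.25) = 2.0625 > 0, so the root lies in [-2.5, -2.25]
p(-2.375) = 0.953125 > 0, so the root lies in [-2.5, -2.375]
p(-2.4375) = 0.3633 > 0, so the root lies in [-2.5, -2.4375]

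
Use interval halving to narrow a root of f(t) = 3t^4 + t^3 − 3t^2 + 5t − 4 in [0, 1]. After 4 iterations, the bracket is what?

midpoint 0.5: f = -1.9375 < 0 → [0.5, 1]
midpoint 0.75: f = -0.566406 < 0 → [0.75, 1]
midpoint 0.875: f = 0.506592 > 0 → [0.75, 0.875]
midpoint 0.8125: f = -0.0742 < 0 → [0.8125, 0.875]

[0.8125, 0.875]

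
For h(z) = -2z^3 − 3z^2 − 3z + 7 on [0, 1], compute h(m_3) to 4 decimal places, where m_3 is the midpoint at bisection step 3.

0.7383

z = 0.5 gives h = 4.5, positive; keep [0.5, 1]
z = 0.75 gives h = 2.21875, positive; keep [0.75, 1]
z = 0.875 gives h = 0.738281, positive; keep [0.875, 1]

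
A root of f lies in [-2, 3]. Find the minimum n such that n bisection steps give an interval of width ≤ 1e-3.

13

Width after n steps is 5/2^n. Need 2^n ≥ 5/1e-3 = 5000.
2^12 = 4096 < 5000 ≤ 2^13 = 8192, so n = 13.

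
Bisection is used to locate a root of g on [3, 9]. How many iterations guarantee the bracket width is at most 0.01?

Width after n steps is 6/2^n. Need 2^n ≥ 6/0.01 = 600.
2^9 = 512 < 600 ≤ 2^10 = 1024, so n = 10.

10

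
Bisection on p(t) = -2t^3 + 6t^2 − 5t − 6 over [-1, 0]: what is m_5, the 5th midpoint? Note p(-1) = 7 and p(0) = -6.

-0.65625

m = -0.5, p(m) = -1.75 (−); new bracket [-1, -0.5]
m = -0.75, p(m) = 1.96875 (+); new bracket [-0.75, -0.5]
m = -0.625, p(m) = -0.042969 (−); new bracket [-0.75, -0.625]
m = -0.6875, p(m) = 0.9233 (+); new bracket [-0.6875, -0.625]
m = -0.65625, p(m) = 0.4305 (+); new bracket [-0.65625, -0.625]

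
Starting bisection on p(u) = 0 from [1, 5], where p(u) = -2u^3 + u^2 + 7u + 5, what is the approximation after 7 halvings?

midpoint 3: p = -19 < 0 → [1, 3]
midpoint 2: p = 7 > 0 → [2, 3]
midpoint 2.5: p = -2.5 < 0 → [2, 2.5]
midpoint 2.25: p = 3.0312 > 0 → [2.25, 2.5]
midpoint 2.375: p = 0.4727 > 0 → [2.375, 2.5]
midpoint 2.4375: p = -0.9604 < 0 → [2.375, 2.4375]
midpoint 2.40625: p = -0.2308 < 0 → [2.375, 2.40625]

2.40625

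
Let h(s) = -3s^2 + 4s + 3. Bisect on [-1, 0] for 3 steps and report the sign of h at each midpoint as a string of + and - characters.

+--

h(-0.5) = 0.25 > 0, so the root lies in [-1, -0.5]
h(-0.75) = -1.6875 < 0, so the root lies in [-0.75, -0.5]
h(-0.625) = -0.671875 < 0, so the root lies in [-0.625, -0.5]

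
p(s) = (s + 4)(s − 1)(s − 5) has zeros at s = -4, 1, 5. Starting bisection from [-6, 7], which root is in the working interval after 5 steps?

m = 0.5, p(m) = 10.125 (+); new bracket [-6, 0.5]
m = -2.75, p(m) = 36.328125 (+); new bracket [-6, -2.75]
m = -4.375, p(m) = -18.896484 (−); new bracket [-4.375, -2.75]
m = -3.5625, p(m) = 17.0916 (+); new bracket [-4.375, -3.5625]
m = -3.96875, p(m) = 1.3926 (+); new bracket [-4.375, -3.96875]

-4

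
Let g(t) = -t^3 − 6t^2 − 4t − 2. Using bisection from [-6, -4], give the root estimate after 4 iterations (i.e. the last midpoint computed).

-5.375

t = -5 gives g = -7, negative; keep [-6, -5]
t = -5.5 gives g = 4.875, positive; keep [-5.5, -5]
t = -5.25 gives g = -1.671875, negative; keep [-5.5, -5.25]
t = -5.375 gives g = 1.4434, positive; keep [-5.375, -5.25]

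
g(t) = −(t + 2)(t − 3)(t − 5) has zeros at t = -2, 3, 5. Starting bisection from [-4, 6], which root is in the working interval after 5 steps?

-2

midpoint 1: g = -24 < 0 → [-4, 1]
midpoint -1.5: g = -14.625 < 0 → [-4, -1.5]
midpoint -2.75: g = 33.421875 > 0 → [-2.75, -1.5]
midpoint -2.125: g = 4.5645 > 0 → [-2.125, -1.5]
midpoint -1.8125: g = -6.1472 < 0 → [-2.125, -1.8125]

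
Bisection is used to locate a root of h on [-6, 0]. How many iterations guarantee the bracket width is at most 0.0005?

14

Width after n steps is 6/2^n. Need 2^n ≥ 6/0.0005 = 12000.
2^13 = 8192 < 12000 ≤ 2^14 = 16384, so n = 14.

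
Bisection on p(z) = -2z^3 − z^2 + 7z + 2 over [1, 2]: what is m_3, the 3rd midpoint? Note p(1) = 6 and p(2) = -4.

p(1.5) = 3.5 > 0, so the root lies in [1.5, 2]
p(1.75) = 0.46875 > 0, so the root lies in [1.75, 2]
p(1.875) = -1.574219 < 0, so the root lies in [1.75, 1.875]

1.875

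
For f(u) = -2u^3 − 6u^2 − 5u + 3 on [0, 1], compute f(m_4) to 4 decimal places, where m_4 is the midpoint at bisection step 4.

-0.5034

f(0.5) = -1.25 < 0, so the root lies in [0, 0.5]
f(0.25) = 1.34375 > 0, so the root lies in [0.25, 0.5]
f(0.375) = 0.175781 > 0, so the root lies in [0.375, 0.5]
f(0.4375) = -0.5034 < 0, so the root lies in [0.375, 0.4375]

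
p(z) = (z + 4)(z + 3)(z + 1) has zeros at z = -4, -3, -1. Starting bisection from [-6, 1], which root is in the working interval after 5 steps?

m = -2.5, p(m) = -1.125 (−); new bracket [-2.5, 1]
m = -0.75, p(m) = 1.828125 (+); new bracket [-2.5, -0.75]
m = -1.625, p(m) = -2.041016 (−); new bracket [-1.625, -0.75]
m = -1.1875, p(m) = -0.9558 (−); new bracket [-1.1875, -0.75]
m = -0.96875, p(m) = 0.1924 (+); new bracket [-1.1875, -0.96875]

-1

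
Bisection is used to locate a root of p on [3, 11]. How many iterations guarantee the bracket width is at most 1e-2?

10

Width after n steps is 8/2^n. Need 2^n ≥ 8/1e-2 = 800.
2^9 = 512 < 800 ≤ 2^10 = 1024, so n = 10.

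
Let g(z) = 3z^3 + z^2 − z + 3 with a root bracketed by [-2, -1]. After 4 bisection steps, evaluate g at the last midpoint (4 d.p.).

0.5740

z = -1.5 gives g = -3.375, negative; keep [-1.5, -1]
z = -1.25 gives g = -0.046875, negative; keep [-1.25, -1]
z = -1.125 gives g = 1.119141, positive; keep [-1.25, -1.125]
z = -1.1875 gives g = 0.574, positive; keep [-1.25, -1.1875]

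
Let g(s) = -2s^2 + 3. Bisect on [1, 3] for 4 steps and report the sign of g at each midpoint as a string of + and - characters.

s = 2 gives g = -5, negative; keep [1, 2]
s = 1.5 gives g = -1.5, negative; keep [1, 1.5]
s = 1.25 gives g = -0.125, negative; keep [1, 1.25]
s = 1.125 gives g = 0.4688, positive; keep [1.125, 1.25]

---+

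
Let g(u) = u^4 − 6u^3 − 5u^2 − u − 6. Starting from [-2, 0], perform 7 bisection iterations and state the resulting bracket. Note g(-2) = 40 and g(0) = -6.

[-1.1875, -1.171875]

g(-1) = -3 < 0, so the root lies in [-2, -1]
g(-1.5) = 9.5625 > 0, so the root lies in [-1.5, -1]
g(-1.25) = 1.597656 > 0, so the root lies in [-1.25, -1]
g(-1.125) = -1.0583 < 0, so the root lies in [-1.25, -1.125]
g(-1.1875) = 0.1726 > 0, so the root lies in [-1.1875, -1.125]
g(-1.15625) = -0.4661 < 0, so the root lies in [-1.1875, -1.15625]
g(-1.171875) = -0.1527 < 0, so the root lies in [-1.1875, -1.171875]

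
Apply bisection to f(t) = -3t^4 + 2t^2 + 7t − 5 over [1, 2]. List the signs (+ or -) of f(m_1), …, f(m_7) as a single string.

t = 1.5 gives f = -5.1875, negative; keep [1, 1.5]
t = 1.25 gives f = -0.449219, negative; keep [1, 1.25]
t = 1.125 gives f = 0.60083, positive; keep [1.125, 1.25]
t = 1.1875 gives f = 0.1672, positive; keep [1.1875, 1.25]
t = 1.21875 gives f = -0.1169, negative; keep [1.1875, 1.21875]
t = 1.203125 gives f = 0.031, positive; keep [1.203125, 1.21875]
t = 1.2109375 gives f = -0.0414, negative; keep [1.203125, 1.2109375]

--++-+-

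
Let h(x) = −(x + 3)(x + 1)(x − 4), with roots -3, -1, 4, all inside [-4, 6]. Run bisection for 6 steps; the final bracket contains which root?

4

h(1) = 24 > 0, so the root lies in [1, 6]
h(3.5) = 14.625 > 0, so the root lies in [3.5, 6]
h(4.75) = -33.421875 < 0, so the root lies in [3.5, 4.75]
h(4.125) = -4.5645 < 0, so the root lies in [3.5, 4.125]
h(3.8125) = 6.1472 > 0, so the root lies in [3.8125, 4.125]
h(3.96875) = 1.0821 > 0, so the root lies in [3.96875, 4.125]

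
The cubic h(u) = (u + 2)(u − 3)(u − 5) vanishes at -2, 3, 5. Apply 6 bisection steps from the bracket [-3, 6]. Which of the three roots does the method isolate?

m = 1.5, h(m) = 18.375 (+); new bracket [-3, 1.5]
m = -0.75, h(m) = 26.953125 (+); new bracket [-3, -0.75]
m = -1.875, h(m) = 4.189453 (+); new bracket [-3, -1.875]
m = -2.4375, h(m) = -17.6931 (−); new bracket [-2.4375, -1.875]
m = -2.15625, h(m) = -5.7655 (−); new bracket [-2.15625, -1.875]
m = -2.015625, h(m) = -0.5498 (−); new bracket [-2.015625, -1.875]

-2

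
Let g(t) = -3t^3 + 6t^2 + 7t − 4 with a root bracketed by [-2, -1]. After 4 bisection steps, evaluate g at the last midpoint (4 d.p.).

1.1721

midpoint -1.5: g = 9.125 > 0 → [-1.5, -1]
midpoint -1.25: g = 2.484375 > 0 → [-1.25, -1]
midpoint -1.125: g = -0.009766 < 0 → [-1.25, -1.125]
midpoint -1.1875: g = 1.1721 > 0 → [-1.1875, -1.125]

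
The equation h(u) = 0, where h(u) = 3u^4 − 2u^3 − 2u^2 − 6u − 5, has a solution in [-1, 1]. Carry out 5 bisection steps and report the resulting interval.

m = 0, h(m) = -5 (−); new bracket [-1, 0]
m = -0.5, h(m) = -2.0625 (−); new bracket [-1, -0.5]
m = -0.75, h(m) = 0.167969 (+); new bracket [-0.75, -0.5]
m = -0.625, h(m) = -1.0852 (−); new bracket [-0.75, -0.625]
m = -0.6875, h(m) = -0.5002 (−); new bracket [-0.75, -0.6875]

[-0.75, -0.6875]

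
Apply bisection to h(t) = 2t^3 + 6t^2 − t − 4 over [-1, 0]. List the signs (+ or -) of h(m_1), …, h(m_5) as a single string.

--+--

t = -0.5 gives h = -2.25, negative; keep [-1, -0.5]
t = -0.75 gives h = -0.71875, negative; keep [-1, -0.75]
t = -0.875 gives h = 0.128906, positive; keep [-0.875, -0.75]
t = -0.8125 gives h = -0.2993, negative; keep [-0.875, -0.8125]
t = -0.84375 gives h = -0.0861, negative; keep [-0.875, -0.84375]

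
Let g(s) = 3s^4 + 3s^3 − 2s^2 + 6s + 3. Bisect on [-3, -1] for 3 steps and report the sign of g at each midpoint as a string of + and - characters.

midpoint -2: g = 7 > 0 → [-2, -1]
midpoint -1.5: g = -5.4375 < 0 → [-2, -1.5]
midpoint -1.75: g = -1.566406 < 0 → [-2, -1.75]

+--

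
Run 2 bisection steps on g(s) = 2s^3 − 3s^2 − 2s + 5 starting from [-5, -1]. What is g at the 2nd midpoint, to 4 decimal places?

-19.0000

g(-3) = -70 < 0, so the root lies in [-3, -1]
g(-2) = -19 < 0, so the root lies in [-2, -1]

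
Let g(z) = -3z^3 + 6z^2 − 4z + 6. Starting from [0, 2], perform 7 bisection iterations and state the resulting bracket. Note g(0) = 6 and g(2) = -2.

[1.859375, 1.875]

m = 1, g(m) = 5 (+); new bracket [1, 2]
m = 1.5, g(m) = 3.375 (+); new bracket [1.5, 2]
m = 1.75, g(m) = 1.296875 (+); new bracket [1.75, 2]
m = 1.875, g(m) = -0.1816 (−); new bracket [1.75, 1.875]
m = 1.8125, g(m) = 0.5979 (+); new bracket [1.8125, 1.875]
m = 1.84375, g(m) = 0.2185 (+); new bracket [1.84375, 1.875]
m = 1.859375, g(m) = 0.021 (+); new bracket [1.859375, 1.875]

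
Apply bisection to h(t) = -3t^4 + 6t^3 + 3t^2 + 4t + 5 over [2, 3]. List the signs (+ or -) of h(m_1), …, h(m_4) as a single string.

+-+-

m = 2.5, h(m) = 10.3125 (+); new bracket [2.5, 3]
m = 2.75, h(m) = -8.105469 (−); new bracket [2.5, 2.75]
m = 2.625, h(m) = 2.25708 (+); new bracket [2.625, 2.75]
m = 2.6875, h(m) = -2.617 (−); new bracket [2.625, 2.6875]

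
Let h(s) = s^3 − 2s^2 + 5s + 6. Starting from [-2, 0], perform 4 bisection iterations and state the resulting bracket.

[-0.875, -0.75]

s = -1 gives h = -2, negative; keep [-1, 0]
s = -0.5 gives h = 2.875, positive; keep [-1, -0.5]
s = -0.75 gives h = 0.703125, positive; keep [-1, -0.75]
s = -0.875 gives h = -0.5762, negative; keep [-0.875, -0.75]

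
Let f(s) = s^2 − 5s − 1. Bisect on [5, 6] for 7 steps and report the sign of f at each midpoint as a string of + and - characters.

++--+++

s = 5.5 gives f = 1.75, positive; keep [5, 5.5]
s = 5.25 gives f = 0.3125, positive; keep [5, 5.25]
s = 5.125 gives f = -0.359375, negative; keep [5.125, 5.25]
s = 5.1875 gives f = -0.0273, negative; keep [5.1875, 5.25]
s = 5.21875 gives f = 0.1416, positive; keep [5.1875, 5.21875]
s = 5.203125 gives f = 0.0569, positive; keep [5.1875, 5.203125]
s = 5.1953125 gives f = 0.0147, positive; keep [5.1875, 5.1953125]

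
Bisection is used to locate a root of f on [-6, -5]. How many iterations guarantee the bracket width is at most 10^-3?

10

Width after n steps is 1/2^n. Need 2^n ≥ 1/10^-3 = 1000.
2^9 = 512 < 1000 ≤ 2^10 = 1024, so n = 10.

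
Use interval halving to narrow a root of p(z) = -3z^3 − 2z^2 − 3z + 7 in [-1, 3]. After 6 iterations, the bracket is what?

[0.875, 0.9375]

z = 1 gives p = -1, negative; keep [-1, 1]
z = 0 gives p = 7, positive; keep [0, 1]
z = 0.5 gives p = 4.625, positive; keep [0.5, 1]
z = 0.75 gives p = 2.3594, positive; keep [0.75, 1]
z = 0.875 gives p = 0.834, positive; keep [0.875, 1]
z = 0.9375 gives p = -0.0422, negative; keep [0.875, 0.9375]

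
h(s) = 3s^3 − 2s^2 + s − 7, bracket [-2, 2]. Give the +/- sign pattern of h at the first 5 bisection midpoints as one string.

s = 0 gives h = -7, negative; keep [0, 2]
s = 1 gives h = -5, negative; keep [1, 2]
s = 1.5 gives h = 0.125, positive; keep [1, 1.5]
s = 1.25 gives h = -3.0156, negative; keep [1.25, 1.5]
s = 1.375 gives h = -1.6074, negative; keep [1.375, 1.5]

--+--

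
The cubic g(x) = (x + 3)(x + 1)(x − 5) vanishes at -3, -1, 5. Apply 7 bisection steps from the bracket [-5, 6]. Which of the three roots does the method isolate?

5

midpoint 0.5: g = -23.625 < 0 → [0.5, 6]
midpoint 3.25: g = -46.484375 < 0 → [3.25, 6]
midpoint 4.625: g = -16.083984 < 0 → [4.625, 6]
midpoint 5.3125: g = 16.3977 > 0 → [4.625, 5.3125]
midpoint 4.96875: g = -1.4864 < 0 → [4.96875, 5.3125]
midpoint 5.140625: g = 7.0296 > 0 → [4.96875, 5.140625]
midpoint 5.0546875: g = 2.667 > 0 → [4.96875, 5.0546875]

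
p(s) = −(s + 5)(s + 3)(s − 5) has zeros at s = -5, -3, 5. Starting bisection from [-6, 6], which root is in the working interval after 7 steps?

s = 0 gives p = 75, positive; keep [0, 6]
s = 3 gives p = 96, positive; keep [3, 6]
s = 4.5 gives p = 35.625, positive; keep [4.5, 6]
s = 5.25 gives p = -21.1406, negative; keep [4.5, 5.25]
s = 4.875 gives p = 9.7207, positive; keep [4.875, 5.25]
s = 5.0625 gives p = -5.0706, negative; keep [4.875, 5.0625]
s = 4.96875 gives p = 2.4825, positive; keep [4.96875, 5.0625]

5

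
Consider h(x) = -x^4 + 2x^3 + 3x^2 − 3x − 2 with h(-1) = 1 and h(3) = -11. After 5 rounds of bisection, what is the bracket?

[-0.625, -0.5]

x = 1 gives h = -1, negative; keep [-1, 1]
x = 0 gives h = -2, negative; keep [-1, 0]
x = -0.5 gives h = -0.0625, negative; keep [-1, -0.5]
x = -0.75 gives h = 0.7773, positive; keep [-0.75, -0.5]
x = -0.625 gives h = 0.406, positive; keep [-0.625, -0.5]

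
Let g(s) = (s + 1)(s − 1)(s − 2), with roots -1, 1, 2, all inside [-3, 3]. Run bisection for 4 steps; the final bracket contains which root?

-1

g(0) = 2 > 0, so the root lies in [-3, 0]
g(-1.5) = -4.375 < 0, so the root lies in [-1.5, 0]
g(-0.75) = 1.203125 > 0, so the root lies in [-1.5, -0.75]
g(-1.125) = -0.8301 < 0, so the root lies in [-1.125, -0.75]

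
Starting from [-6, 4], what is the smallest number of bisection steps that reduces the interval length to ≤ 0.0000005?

25

Width after n steps is 10/2^n. Need 2^n ≥ 10/0.0000005 = 20000000.
2^24 = 16777216 < 20000000 ≤ 2^25 = 33554432, so n = 25.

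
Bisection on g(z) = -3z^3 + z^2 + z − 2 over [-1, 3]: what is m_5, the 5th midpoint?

-0.875

g(1) = -3 < 0, so the root lies in [-1, 1]
g(0) = -2 < 0, so the root lies in [-1, 0]
g(-0.5) = -1.875 < 0, so the root lies in [-1, -0.5]
g(-0.75) = -0.9219 < 0, so the root lies in [-1, -0.75]
g(-0.875) = -0.0996 < 0, so the root lies in [-1, -0.875]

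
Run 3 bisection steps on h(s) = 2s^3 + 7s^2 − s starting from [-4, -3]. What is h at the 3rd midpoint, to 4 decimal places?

h(-3.5) = 3.5 > 0, so the root lies in [-4, -3.5]
h(-3.75) = -3.28125 < 0, so the root lies in [-3.75, -3.5]
h(-3.625) = 0.339844 > 0, so the root lies in [-3.75, -3.625]

0.3398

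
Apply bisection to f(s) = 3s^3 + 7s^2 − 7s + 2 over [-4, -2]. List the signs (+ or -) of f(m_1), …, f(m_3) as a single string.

+--

midpoint -3: f = 5 > 0 → [-4, -3]
midpoint -3.5: f = -16.375 < 0 → [-3.5, -3]
midpoint -3.25: f = -4.296875 < 0 → [-3.25, -3]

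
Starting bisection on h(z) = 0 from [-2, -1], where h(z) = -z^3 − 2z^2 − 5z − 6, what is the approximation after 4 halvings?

-1.4375

m = -1.5, h(m) = 0.375 (+); new bracket [-1.5, -1]
m = -1.25, h(m) = -0.921875 (−); new bracket [-1.5, -1.25]
m = -1.375, h(m) = -0.306641 (−); new bracket [-1.5, -1.375]
m = -1.4375, h(m) = 0.0251 (+); new bracket [-1.4375, -1.375]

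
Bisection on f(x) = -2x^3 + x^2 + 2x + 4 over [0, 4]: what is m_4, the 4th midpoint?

1.75

midpoint 2: f = -4 < 0 → [0, 2]
midpoint 1: f = 5 > 0 → [1, 2]
midpoint 1.5: f = 2.5 > 0 → [1.5, 2]
midpoint 1.75: f = -0.1562 < 0 → [1.5, 1.75]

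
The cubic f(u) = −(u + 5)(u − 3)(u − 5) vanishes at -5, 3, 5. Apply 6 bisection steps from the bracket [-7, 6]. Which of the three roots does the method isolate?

m = -0.5, f(m) = -86.625 (−); new bracket [-7, -0.5]
m = -3.75, f(m) = -73.828125 (−); new bracket [-7, -3.75]
m = -5.375, f(m) = 32.583984 (+); new bracket [-5.375, -3.75]
m = -4.5625, f(m) = -31.6384 (−); new bracket [-5.375, -4.5625]
m = -4.96875, f(m) = -2.4825 (−); new bracket [-5.375, -4.96875]
m = -5.171875, f(m) = 14.2868 (+); new bracket [-5.171875, -4.96875]

-5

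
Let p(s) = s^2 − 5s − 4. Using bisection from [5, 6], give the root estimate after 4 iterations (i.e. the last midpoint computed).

p(5.5) = -1.25 < 0, so the root lies in [5.5, 6]
p(5.75) = 0.3125 > 0, so the root lies in [5.5, 5.75]
p(5.625) = -0.484375 < 0, so the root lies in [5.625, 5.75]
p(5.6875) = -0.0898 < 0, so the root lies in [5.6875, 5.75]

5.6875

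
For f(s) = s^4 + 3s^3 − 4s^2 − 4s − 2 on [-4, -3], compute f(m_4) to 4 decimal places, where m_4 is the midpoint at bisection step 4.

m = -3.5, f(m) = -15.5625 (−); new bracket [-4, -3.5]
m = -3.75, f(m) = -3.699219 (−); new bracket [-4, -3.75]
m = -3.875, f(m) = 4.349854 (+); new bracket [-3.875, -3.75]
m = -3.8125, f(m) = 0.1343 (+); new bracket [-3.8125, -3.75]

0.1343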